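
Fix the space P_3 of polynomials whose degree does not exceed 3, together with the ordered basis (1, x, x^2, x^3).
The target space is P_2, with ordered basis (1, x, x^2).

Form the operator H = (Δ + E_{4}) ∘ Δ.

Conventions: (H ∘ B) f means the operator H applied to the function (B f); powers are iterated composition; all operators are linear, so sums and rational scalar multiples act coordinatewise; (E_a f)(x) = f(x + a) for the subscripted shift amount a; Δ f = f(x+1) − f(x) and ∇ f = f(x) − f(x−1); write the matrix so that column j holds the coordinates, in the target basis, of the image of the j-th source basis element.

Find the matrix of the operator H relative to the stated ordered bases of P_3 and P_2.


the matrix is [[0, 1, 11, 67]; [0, 0, 2, 33]; [0, 0, 0, 3]] (rows listed top to bottom)

image of 1: 0
image of x: 1
image of x^2: 2x + 11
image of x^3: 3x^2 + 33x + 67
each image's coordinates form column j of the matrix


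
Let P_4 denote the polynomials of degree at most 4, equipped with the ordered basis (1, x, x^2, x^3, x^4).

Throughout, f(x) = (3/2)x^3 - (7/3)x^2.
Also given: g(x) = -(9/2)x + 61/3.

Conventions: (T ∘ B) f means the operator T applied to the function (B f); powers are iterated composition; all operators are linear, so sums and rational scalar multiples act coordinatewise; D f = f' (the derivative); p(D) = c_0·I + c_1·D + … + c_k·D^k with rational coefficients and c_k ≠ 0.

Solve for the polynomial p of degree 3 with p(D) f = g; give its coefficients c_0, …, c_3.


p(D) = -(1/2)·D^2 + 2·D^3, i.e. c_0 = 0, c_1 = 0, c_2 = -1/2, c_3 = 2

D^0 f = (3/2)x^3 - (7/3)x^2
D^1 f = (9/2)x^2 - (14/3)x
D^2 f = 9x - 14/3
D^3 f = 9
matching coefficients of g against c_0 f + c_1 Df + … from the top degree down determines the c_i
solution: c_0 = 0, c_1 = 0, c_2 = -1/2, c_3 = 2


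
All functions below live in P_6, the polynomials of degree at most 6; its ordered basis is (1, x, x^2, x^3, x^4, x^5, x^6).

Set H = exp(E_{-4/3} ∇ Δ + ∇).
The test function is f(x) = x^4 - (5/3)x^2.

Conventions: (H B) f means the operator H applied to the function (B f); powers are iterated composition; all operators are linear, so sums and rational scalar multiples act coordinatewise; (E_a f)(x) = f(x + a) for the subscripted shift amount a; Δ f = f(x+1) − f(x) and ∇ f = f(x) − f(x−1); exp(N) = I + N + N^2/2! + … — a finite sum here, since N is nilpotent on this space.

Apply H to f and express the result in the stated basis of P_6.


order-1 term: 4x^3 + 6x^2 - (94/3)x + 62/3
order-2 term: 6x^2 + 12x - 80/3
order-3 term: 4x + 6
order-4 term: 1
the series for exp(E_{-4/3} ∇ Δ + ∇) f terminates at order 4
exp(E_{-4/3} ∇ Δ + ∇) f = x^4 + 4x^3 + (31/3)x^2 - (46/3)x + 1

the result is g(x) = x^4 + 4x^3 + (31/3)x^2 - (46/3)x + 1


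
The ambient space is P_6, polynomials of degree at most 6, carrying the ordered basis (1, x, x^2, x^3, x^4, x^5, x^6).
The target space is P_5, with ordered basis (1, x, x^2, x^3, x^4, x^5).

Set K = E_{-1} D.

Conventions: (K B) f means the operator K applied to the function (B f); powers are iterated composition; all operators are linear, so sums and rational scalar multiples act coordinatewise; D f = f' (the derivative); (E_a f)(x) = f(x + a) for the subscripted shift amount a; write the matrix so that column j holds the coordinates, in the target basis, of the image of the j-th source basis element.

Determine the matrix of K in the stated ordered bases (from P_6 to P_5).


the matrix is [[0, 1, -2, 3, -4, 5, -6]; [0, 0, 2, -6, 12, -20, 30]; [0, 0, 0, 3, -12, 30, -60]; [0, 0, 0, 0, 4, -20, 60]; [0, 0, 0, 0, 0, 5, -30]; [0, 0, 0, 0, 0, 0, 6]] (rows listed top to bottom)

image of 1: 0
image of x: 1
image of x^2: 2x - 2
image of x^3: 3x^2 - 6x + 3
image of x^4: 4x^3 - 12x^2 + 12x - 4
image of x^5: 5x^4 - 20x^3 + 30x^2 - 20x + 5
image of x^6: 6x^5 - 30x^4 + 60x^3 - 60x^2 + 30x - 6
each image's coordinates form column j of the matrix


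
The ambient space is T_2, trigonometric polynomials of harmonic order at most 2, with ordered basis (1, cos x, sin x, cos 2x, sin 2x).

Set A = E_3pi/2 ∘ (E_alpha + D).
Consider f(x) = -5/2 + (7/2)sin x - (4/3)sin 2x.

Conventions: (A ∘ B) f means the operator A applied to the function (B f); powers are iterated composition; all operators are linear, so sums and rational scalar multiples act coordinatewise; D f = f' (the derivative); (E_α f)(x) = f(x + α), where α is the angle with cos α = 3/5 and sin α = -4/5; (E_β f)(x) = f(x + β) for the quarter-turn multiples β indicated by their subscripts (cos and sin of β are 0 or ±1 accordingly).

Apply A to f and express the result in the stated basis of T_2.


the result is g(x) = -5/2 - (21/10)cos x + (7/10)sin x + (104/75)cos 2x - (28/75)sin 2x

E_alpha f = -5/2 - (14/5)cos x + (21/10)sin x + (32/25)cos 2x + (28/75)sin 2x
D f = (7/2)cos x - (8/3)cos 2x
(E_alpha + D) f = -5/2 + (7/10)cos x + (21/10)sin x - (104/75)cos 2x + (28/75)sin 2x
E_3pi/2 (E_alpha + D) f = -5/2 - (21/10)cos x + (7/10)sin x + (104/75)cos 2x - (28/75)sin 2x


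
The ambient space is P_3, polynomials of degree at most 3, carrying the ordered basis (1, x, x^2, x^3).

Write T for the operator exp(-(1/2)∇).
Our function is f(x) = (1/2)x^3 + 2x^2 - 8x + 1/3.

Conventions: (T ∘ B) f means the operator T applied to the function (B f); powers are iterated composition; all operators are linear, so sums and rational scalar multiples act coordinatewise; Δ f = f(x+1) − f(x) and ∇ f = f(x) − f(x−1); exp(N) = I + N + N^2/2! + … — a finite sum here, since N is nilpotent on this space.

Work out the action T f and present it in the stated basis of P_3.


order-1 term: -(3/4)x^2 - (5/4)x + 19/4
order-2 term: (3/8)x + 1/8
order-3 term: -1/16
the series for exp(-(1/2)∇) f terminates at order 3
exp(-(1/2)∇) f = (1/2)x^3 + (5/4)x^2 - (71/8)x + 247/48

g(x) = (1/2)x^3 + (5/4)x^2 - (71/8)x + 247/48


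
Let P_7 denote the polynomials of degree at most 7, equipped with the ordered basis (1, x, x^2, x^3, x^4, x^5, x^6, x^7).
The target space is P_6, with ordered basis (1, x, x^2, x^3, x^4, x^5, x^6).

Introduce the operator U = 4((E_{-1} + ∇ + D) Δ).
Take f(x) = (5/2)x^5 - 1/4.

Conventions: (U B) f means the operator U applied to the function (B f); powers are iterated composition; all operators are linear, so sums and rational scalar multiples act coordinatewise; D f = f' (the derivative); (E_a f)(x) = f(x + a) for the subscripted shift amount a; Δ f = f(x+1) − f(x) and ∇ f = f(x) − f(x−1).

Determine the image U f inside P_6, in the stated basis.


Δ f = (25/2)x^4 + 25x^3 + 25x^2 + (25/2)x + 5/2
E_{-1} Δ f = (25/2)x^4 - 25x^3 + 25x^2 - (25/2)x + 5/2
∇ Δ f = 50x^3 + 25x
D Δ f = 50x^3 + 75x^2 + 50x + 25/2
(E_{-1} + ∇ + D) Δ f = (25/2)x^4 + 75x^3 + 100x^2 + (125/2)x + 15
(4((E_{-1} + ∇ + D) Δ)) f = 50x^4 + 300x^3 + 400x^2 + 250x + 60

the image equals g(x) = 50x^4 + 300x^3 + 400x^2 + 250x + 60


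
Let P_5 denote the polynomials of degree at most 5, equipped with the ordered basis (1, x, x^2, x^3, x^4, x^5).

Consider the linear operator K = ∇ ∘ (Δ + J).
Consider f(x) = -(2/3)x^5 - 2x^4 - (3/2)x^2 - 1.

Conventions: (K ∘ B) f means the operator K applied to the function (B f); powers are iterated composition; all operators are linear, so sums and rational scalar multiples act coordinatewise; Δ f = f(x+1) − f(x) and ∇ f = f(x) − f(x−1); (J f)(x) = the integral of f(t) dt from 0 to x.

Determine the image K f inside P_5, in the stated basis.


Δ f = -(10/3)x^4 - (44/3)x^3 - (56/3)x^2 - (43/3)x - 25/6
J f = -(1/9)x^6 - (2/5)x^5 - (1/2)x^3 - x
(Δ + J) f = -(1/9)x^6 - (2/5)x^5 - (10/3)x^4 - (91/6)x^3 - (56/3)x^2 - (46/3)x - 25/6
∇ (Δ + J) f = -(2/3)x^5 - (1/3)x^4 - (104/9)x^3 - (167/6)x^2 - (23/6)x - 791/90

the result is g(x) = -(2/3)x^5 - (1/3)x^4 - (104/9)x^3 - (167/6)x^2 - (23/6)x - 791/90


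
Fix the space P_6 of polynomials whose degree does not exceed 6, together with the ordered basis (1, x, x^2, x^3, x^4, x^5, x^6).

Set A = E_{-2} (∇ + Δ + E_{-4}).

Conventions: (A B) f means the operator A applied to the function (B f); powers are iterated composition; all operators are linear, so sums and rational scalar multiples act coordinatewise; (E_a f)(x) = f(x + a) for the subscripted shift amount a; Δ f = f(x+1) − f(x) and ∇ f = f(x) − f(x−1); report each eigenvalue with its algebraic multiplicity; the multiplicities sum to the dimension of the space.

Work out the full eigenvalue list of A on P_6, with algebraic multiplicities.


image of 1: 1
image of x: x - 4
image of x^2: x^2 - 8x + 28
image of x^3: x^3 - 12x^2 + 84x - 190
image of x^4: x^4 - 16x^3 + 168x^2 - 760x + 1216
image of x^5: x^5 - 20x^4 + 280x^3 - 1900x^2 + 6080x - 7534
image of x^6: x^6 - 24x^5 + 420x^4 - 3800x^3 + 18240x^2 - 45204x + 45928
the matrix is upper triangular; its diagonal is (1, 1, 1, 1, 1, 1, 1)
for a triangular matrix the eigenvalues are the diagonal entries, with algebraic multiplicity their repetition count

λ = 1 (multiplicity 7)


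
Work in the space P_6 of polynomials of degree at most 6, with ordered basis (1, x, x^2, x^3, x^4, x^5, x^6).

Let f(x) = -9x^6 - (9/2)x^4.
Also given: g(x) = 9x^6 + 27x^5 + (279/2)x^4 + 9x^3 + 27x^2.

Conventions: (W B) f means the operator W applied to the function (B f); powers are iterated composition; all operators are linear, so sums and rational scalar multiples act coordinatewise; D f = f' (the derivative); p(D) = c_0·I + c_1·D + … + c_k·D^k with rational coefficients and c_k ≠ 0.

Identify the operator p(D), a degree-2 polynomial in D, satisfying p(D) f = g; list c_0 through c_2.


D^0 f = -9x^6 - (9/2)x^4
D^1 f = -54x^5 - 18x^3
D^2 f = -270x^4 - 54x^2
matching coefficients of g against c_0 f + c_1 Df + … from the top degree down determines the c_i
solution: c_0 = -1, c_1 = -1/2, c_2 = -1/2

p(D) = -I − (1/2)·D − (1/2)·D^2, i.e. c_0 = -1, c_1 = -1/2, c_2 = -1/2


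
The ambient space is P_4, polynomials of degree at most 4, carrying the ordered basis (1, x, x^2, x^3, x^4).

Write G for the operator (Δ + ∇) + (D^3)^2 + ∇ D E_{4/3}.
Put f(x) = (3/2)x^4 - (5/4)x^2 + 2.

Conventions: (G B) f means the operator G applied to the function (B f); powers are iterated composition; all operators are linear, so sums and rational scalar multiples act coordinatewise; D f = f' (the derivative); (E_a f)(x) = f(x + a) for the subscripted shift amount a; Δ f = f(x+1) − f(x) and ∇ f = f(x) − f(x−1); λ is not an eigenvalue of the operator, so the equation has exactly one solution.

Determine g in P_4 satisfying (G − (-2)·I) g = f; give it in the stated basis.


write g with unknown coordinates in the stated basis and equate coefficients in (G − (-2)·I) g = f
solving from the highest basis element down gives g = (3/4)x^4 - 3x^3 + (31/8)x^2 - (37/4)x + 107/8
check: G g = 6x^3 - 9x^2 + (37/2)x - 99/4
so G g − (-2)·g = (3/2)x^4 - (5/4)x^2 + 2 = f ✓

the result is g(x) = (3/4)x^4 - 3x^3 + (31/8)x^2 - (37/4)x + 107/8


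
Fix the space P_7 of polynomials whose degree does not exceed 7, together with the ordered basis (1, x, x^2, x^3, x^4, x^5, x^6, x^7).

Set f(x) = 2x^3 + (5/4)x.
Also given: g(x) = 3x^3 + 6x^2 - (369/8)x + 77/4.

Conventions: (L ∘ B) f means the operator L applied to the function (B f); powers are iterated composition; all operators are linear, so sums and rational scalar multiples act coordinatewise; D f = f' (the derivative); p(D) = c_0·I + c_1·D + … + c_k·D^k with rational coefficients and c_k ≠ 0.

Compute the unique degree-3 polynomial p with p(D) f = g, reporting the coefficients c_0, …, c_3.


p(D) = (3/2)·I + D − 4·D^2 + (3/2)·D^3, i.e. c_0 = 3/2, c_1 = 1, c_2 = -4, c_3 = 3/2

D^0 f = 2x^3 + (5/4)x
D^1 f = 6x^2 + 5/4
D^2 f = 12x
D^3 f = 12
matching coefficients of g against c_0 f + c_1 Df + … from the top degree down determines the c_i
solution: c_0 = 3/2, c_1 = 1, c_2 = -4, c_3 = 3/2


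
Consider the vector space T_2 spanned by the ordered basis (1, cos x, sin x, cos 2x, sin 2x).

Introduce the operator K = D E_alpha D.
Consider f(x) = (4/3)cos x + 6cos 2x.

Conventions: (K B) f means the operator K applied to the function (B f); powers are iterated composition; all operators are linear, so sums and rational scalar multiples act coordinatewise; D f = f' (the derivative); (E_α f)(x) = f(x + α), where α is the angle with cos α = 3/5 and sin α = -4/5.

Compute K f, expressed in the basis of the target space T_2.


the image equals g(x) = -(4/5)cos x - (16/15)sin x + (168/25)cos 2x - (576/25)sin 2x

D f = -(4/3)sin x - 12sin 2x
E_alpha D f = (16/15)cos x - (4/5)sin x + (288/25)cos 2x + (84/25)sin 2x
D E_alpha D f = -(4/5)cos x - (16/15)sin x + (168/25)cos 2x - (576/25)sin 2x


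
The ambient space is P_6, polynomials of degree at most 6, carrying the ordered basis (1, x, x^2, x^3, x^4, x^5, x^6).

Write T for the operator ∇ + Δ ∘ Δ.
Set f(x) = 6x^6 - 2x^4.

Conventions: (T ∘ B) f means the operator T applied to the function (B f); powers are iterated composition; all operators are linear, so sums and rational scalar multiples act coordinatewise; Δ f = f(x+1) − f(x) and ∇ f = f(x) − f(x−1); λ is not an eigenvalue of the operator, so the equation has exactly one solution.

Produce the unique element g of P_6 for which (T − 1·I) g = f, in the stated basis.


write g with unknown coordinates in the stated basis and equate coefficients in (T − 1·I) g = f
solving from the highest basis element down gives g = -6x^6 - 36x^5 - 268x^4 - 2272x^3 - 12114x^2 - 42004x - 74988
check: T g = -36x^5 - 270x^4 - 2272x^3 - 12114x^2 - 42004x - 74988
so T g − 1·g = 6x^6 - 2x^4 = f ✓

the result is g(x) = -6x^6 - 36x^5 - 268x^4 - 2272x^3 - 12114x^2 - 42004x - 74988


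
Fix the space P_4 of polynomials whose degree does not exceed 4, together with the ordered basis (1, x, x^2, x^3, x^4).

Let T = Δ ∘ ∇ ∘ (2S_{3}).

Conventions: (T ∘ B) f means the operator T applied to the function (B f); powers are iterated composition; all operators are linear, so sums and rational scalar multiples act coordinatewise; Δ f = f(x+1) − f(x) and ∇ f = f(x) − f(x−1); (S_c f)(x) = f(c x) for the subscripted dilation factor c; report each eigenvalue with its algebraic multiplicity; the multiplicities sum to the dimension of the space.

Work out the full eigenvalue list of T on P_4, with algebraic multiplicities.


image of 1: 0
image of x: 0
image of x^2: 36
image of x^3: 324x
image of x^4: 1944x^2 + 324
the matrix is upper triangular; its diagonal is (0, 0, 0, 0, 0)
for a triangular matrix the eigenvalues are the diagonal entries, with algebraic multiplicity their repetition count

λ = 0 (multiplicity 5)


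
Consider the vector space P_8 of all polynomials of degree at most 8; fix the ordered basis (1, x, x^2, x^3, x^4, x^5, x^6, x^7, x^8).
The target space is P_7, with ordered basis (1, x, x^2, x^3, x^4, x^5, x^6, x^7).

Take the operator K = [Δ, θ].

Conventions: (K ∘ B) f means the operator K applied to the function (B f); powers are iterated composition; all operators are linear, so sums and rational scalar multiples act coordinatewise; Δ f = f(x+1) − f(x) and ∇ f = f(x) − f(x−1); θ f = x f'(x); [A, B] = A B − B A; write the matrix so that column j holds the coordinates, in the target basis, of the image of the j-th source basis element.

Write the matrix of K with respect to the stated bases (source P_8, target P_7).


the matrix is [[0, 1, 2, 3, 4, 5, 6, 7, 8]; [0, 0, 2, 6, 12, 20, 30, 42, 56]; [0, 0, 0, 3, 12, 30, 60, 105, 168]; [0, 0, 0, 0, 4, 20, 60, 140, 280]; [0, 0, 0, 0, 0, 5, 30, 105, 280]; [0, 0, 0, 0, 0, 0, 6, 42, 168]; [0, 0, 0, 0, 0, 0, 0, 7, 56]; [0, 0, 0, 0, 0, 0, 0, 0, 8]] (rows listed top to bottom)

image of 1: 0
image of x: 1
image of x^2: 2x + 2
image of x^3: 3x^2 + 6x + 3
image of x^4: 4x^3 + 12x^2 + 12x + 4
image of x^5: 5x^4 + 20x^3 + 30x^2 + 20x + 5
image of x^6: 6x^5 + 30x^4 + 60x^3 + 60x^2 + 30x + 6
image of x^7: 7x^6 + 42x^5 + 105x^4 + 140x^3 + 105x^2 + 42x + 7
image of x^8: 8x^7 + 56x^6 + 168x^5 + 280x^4 + 280x^3 + 168x^2 + 56x + 8
each image's coordinates form column j of the matrix


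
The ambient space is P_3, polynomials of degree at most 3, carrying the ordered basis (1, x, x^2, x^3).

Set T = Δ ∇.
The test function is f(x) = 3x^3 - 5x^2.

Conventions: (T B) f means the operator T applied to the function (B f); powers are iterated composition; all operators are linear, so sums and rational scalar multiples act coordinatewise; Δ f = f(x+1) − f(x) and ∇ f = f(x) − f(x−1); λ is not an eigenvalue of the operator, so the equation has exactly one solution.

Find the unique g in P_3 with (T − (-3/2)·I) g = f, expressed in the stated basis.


write g with unknown coordinates in the stated basis and equate coefficients in (T − (-3/2)·I) g = f
solving from the highest basis element down gives g = 2x^3 - (10/3)x^2 - 8x + 40/9
check: T g = 12x - 20/3
so T g − (-3/2)·g = 3x^3 - 5x^2 = f ✓

the result is g(x) = 2x^3 - (10/3)x^2 - 8x + 40/9


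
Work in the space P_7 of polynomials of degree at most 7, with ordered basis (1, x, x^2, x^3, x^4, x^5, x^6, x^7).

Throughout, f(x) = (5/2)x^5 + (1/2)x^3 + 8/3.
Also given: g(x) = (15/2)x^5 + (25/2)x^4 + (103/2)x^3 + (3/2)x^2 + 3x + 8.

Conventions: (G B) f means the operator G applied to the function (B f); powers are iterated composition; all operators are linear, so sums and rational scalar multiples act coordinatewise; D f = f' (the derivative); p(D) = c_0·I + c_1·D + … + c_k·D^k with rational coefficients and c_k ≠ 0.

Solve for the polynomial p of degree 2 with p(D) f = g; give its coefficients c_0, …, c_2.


D^0 f = (5/2)x^5 + (1/2)x^3 + 8/3
D^1 f = (25/2)x^4 + (3/2)x^2
D^2 f = 50x^3 + 3x
matching coefficients of g against c_0 f + c_1 Df + … from the top degree down determines the c_i
solution: c_0 = 3, c_1 = 1, c_2 = 1

p(D) = 3·I + D + D^2, i.e. c_0 = 3, c_1 = 1, c_2 = 1


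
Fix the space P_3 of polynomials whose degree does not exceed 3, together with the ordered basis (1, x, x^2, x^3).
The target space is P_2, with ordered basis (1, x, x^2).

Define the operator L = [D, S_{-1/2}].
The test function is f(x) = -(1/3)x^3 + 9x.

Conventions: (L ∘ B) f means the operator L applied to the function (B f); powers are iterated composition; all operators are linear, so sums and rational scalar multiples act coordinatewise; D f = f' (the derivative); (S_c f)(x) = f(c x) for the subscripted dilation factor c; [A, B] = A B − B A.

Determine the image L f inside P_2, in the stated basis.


the result is g(x) = (3/8)x^2 - 27/2

S_{-1/2} f = (1/24)x^3 - (9/2)x
D S_{-1/2} f = (1/8)x^2 - 9/2
D f = -x^2 + 9
S_{-1/2} D f = -(1/4)x^2 + 9
[D, S_{-1/2}] f = (3/8)x^2 - 27/2


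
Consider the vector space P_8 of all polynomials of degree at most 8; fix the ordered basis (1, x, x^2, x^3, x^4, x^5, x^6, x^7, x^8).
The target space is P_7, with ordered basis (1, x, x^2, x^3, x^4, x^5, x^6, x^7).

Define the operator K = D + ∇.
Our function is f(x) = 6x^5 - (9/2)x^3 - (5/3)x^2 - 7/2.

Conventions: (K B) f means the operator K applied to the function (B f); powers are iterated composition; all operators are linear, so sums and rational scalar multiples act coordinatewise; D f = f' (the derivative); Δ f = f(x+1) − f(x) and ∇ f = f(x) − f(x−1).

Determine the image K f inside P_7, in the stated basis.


the result is g(x) = 60x^4 - 60x^3 + 33x^2 - (139/6)x + 19/6

D f = 30x^4 - (27/2)x^2 - (10/3)x
∇ f = 30x^4 - 60x^3 + (93/2)x^2 - (119/6)x + 19/6
(D + ∇) f = 60x^4 - 60x^3 + 33x^2 - (139/6)x + 19/6


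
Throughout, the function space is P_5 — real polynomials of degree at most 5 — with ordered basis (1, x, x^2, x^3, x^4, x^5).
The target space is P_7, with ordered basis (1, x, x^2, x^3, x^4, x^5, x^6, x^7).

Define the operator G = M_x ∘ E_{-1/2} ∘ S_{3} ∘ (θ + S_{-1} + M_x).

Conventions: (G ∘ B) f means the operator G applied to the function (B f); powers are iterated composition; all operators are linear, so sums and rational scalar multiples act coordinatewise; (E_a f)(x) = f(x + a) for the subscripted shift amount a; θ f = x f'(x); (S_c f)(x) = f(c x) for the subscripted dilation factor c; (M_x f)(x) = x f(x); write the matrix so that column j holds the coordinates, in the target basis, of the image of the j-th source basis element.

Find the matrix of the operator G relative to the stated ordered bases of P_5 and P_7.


the matrix is [[0, 0, 0, 0, 0, 0]; [-1/2, 9/4, 27/8, -27/16, 567/32, -1215/64]; [3, -9, -27/4, 0, -2025/16, 2673/16]; [0, 9, -27/2, 81/2, 1215/4, -8505/16]; [0, 0, 27, -108, -405/2, 1215/2]; [0, 0, 0, 81, -405/2, 1215/4]; [0, 0, 0, 0, 243, -1215]; [0, 0, 0, 0, 0, 729]] (rows listed top to bottom)

image of 1: 3x^2 - (1/2)x
image of x: 9x^3 - 9x^2 + (9/4)x
image of x^2: 27x^4 - (27/2)x^3 - (27/4)x^2 + (27/8)x
image of x^3: 81x^5 - 108x^4 + (81/2)x^3 - (27/16)x
image of x^4: 243x^6 - (405/2)x^5 - (405/2)x^4 + (1215/4)x^3 - (2025/16)x^2 + (567/32)x
image of x^5: 729x^7 - 1215x^6 + (1215/4)x^5 + (1215/2)x^4 - (8505/16)x^3 + (2673/16)x^2 - (1215/64)x
each image's coordinates form column j of the matrix


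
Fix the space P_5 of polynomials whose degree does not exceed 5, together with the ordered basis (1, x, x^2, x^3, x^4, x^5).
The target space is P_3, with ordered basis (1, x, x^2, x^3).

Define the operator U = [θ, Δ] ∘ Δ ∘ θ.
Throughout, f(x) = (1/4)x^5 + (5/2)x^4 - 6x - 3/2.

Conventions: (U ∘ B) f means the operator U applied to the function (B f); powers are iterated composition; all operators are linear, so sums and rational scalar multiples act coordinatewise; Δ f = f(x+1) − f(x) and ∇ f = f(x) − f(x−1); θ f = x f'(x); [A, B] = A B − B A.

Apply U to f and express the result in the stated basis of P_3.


θ f = (5/4)x^5 + 10x^4 - 6x
Δ θ f = (25/4)x^4 + (105/2)x^3 + (145/2)x^2 + (185/4)x + 21/4
Δ Δ θ f = 25x^3 + 195x^2 + (655/2)x + 355/2
θ Δ Δ θ f = 75x^3 + 390x^2 + (655/2)x
θ Δ θ f = 25x^4 + (315/2)x^3 + 145x^2 + (185/4)x
Δ θ Δ θ f = 100x^3 + (1245/2)x^2 + (1725/2)x + 1495/4
[θ, Δ] Δ θ f = -25x^3 - (465/2)x^2 - 535x - 1495/4

the image equals g(x) = -25x^3 - (465/2)x^2 - 535x - 1495/4


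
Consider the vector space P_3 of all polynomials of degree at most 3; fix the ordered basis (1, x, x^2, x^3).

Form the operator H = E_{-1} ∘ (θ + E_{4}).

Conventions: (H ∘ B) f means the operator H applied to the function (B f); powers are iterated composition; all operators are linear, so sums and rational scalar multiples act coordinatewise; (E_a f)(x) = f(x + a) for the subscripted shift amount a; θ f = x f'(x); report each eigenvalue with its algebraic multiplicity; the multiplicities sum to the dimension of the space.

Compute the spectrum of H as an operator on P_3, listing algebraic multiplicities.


image of 1: 1
image of x: 2x + 2
image of x^2: 3x^2 + 2x + 11
image of x^3: 4x^3 + 36x + 24
the matrix is upper triangular; its diagonal is (1, 2, 3, 4)
for a triangular matrix the eigenvalues are the diagonal entries, with algebraic multiplicity their repetition count

λ = 1 (multiplicity 1), λ = 2 (multiplicity 1), λ = 3 (multiplicity 1), λ = 4 (multiplicity 1)


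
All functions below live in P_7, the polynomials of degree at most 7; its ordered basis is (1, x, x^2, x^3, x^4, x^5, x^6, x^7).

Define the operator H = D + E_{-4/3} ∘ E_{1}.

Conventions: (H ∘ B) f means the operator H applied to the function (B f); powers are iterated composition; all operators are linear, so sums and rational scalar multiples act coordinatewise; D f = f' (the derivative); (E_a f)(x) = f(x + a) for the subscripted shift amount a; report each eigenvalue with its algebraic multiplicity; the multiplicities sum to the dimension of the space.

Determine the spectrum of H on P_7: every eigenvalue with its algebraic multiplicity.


image of 1: 1
image of x: x + 2/3
image of x^2: x^2 + (4/3)x + 1/9
image of x^3: x^3 + 2x^2 + (1/3)x - 1/27
image of x^4: x^4 + (8/3)x^3 + (2/3)x^2 - (4/27)x + 1/81
image of x^5: x^5 + (10/3)x^4 + (10/9)x^3 - (10/27)x^2 + (5/81)x - 1/243
image of x^6: x^6 + 4x^5 + (5/3)x^4 - (20/27)x^3 + (5/27)x^2 - (2/81)x + 1/729
image of x^7: x^7 + (14/3)x^6 + (7/3)x^5 - (35/27)x^4 + (35/81)x^3 - (7/81)x^2 + (7/729)x - 1/2187
the matrix is upper triangular; its diagonal is (1, 1, 1, 1, 1, 1, 1, 1)
for a triangular matrix the eigenvalues are the diagonal entries, with algebraic multiplicity their repetition count

λ = 1 (multiplicity 8)


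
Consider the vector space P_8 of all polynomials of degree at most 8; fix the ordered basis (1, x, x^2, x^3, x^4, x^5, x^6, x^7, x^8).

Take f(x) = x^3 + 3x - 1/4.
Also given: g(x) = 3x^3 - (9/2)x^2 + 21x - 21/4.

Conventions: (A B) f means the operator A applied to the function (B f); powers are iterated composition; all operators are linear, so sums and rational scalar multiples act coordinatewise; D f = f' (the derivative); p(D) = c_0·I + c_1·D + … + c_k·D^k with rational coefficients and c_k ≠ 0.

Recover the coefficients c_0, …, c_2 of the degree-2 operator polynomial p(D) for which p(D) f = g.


c_0 = 3, c_1 = -3/2, c_2 = 2

D^0 f = x^3 + 3x - 1/4
D^1 f = 3x^2 + 3
D^2 f = 6x
matching coefficients of g against c_0 f + c_1 Df + … from the top degree down determines the c_i
solution: c_0 = 3, c_1 = -3/2, c_2 = 2


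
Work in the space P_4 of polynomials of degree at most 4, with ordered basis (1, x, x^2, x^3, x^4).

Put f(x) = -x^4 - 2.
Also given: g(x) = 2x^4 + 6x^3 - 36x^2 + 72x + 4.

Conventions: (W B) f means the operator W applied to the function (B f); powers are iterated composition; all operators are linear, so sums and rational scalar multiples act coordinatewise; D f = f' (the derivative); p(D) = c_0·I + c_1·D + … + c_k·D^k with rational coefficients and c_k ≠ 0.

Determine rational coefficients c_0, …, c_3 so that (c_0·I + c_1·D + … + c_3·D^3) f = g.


D^0 f = -x^4 - 2
D^1 f = -4x^3
D^2 f = -12x^2
D^3 f = -24x
matching coefficients of g against c_0 f + c_1 Df + … from the top degree down determines the c_i
solution: c_0 = -2, c_1 = -3/2, c_2 = 3, c_3 = -3

c_0 = -2, c_1 = -3/2, c_2 = 3, c_3 = -3


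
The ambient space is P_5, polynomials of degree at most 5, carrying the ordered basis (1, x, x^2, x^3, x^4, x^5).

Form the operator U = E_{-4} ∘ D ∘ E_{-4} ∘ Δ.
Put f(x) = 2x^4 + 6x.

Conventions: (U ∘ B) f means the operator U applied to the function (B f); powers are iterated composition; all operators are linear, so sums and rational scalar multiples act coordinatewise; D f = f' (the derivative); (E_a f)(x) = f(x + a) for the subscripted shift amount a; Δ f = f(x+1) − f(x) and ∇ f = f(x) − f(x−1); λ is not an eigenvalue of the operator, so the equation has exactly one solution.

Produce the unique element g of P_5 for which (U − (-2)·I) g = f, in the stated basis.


write g with unknown coordinates in the stated basis and equate coefficients in (U − (-2)·I) g = f
solving from the highest basis element down gives g = x^4 - 6x^2 + 93x - 332
check: U g = 12x^2 - 180x + 664
so U g − (-2)·g = 2x^4 + 6x = f ✓

the result is g(x) = x^4 - 6x^2 + 93x - 332


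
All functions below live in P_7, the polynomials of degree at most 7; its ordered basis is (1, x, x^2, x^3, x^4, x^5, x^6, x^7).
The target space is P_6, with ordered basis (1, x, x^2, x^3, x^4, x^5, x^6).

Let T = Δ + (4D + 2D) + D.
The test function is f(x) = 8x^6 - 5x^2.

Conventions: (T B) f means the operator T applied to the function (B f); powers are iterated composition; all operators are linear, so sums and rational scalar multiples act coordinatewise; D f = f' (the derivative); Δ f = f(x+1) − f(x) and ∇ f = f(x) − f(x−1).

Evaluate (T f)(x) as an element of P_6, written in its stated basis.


the image equals g(x) = 384x^5 + 120x^4 + 160x^3 + 120x^2 - 32x + 3

Δ f = 48x^5 + 120x^4 + 160x^3 + 120x^2 + 38x + 3
D f = 48x^5 - 10x
(4D) f = 192x^5 - 40x
D f = 48x^5 - 10x
(2D) f = 96x^5 - 20x
(4D + 2D) f = 288x^5 - 60x
D f = 48x^5 - 10x
(Δ + (4D + 2D) + D) f = 384x^5 + 120x^4 + 160x^3 + 120x^2 - 32x + 3


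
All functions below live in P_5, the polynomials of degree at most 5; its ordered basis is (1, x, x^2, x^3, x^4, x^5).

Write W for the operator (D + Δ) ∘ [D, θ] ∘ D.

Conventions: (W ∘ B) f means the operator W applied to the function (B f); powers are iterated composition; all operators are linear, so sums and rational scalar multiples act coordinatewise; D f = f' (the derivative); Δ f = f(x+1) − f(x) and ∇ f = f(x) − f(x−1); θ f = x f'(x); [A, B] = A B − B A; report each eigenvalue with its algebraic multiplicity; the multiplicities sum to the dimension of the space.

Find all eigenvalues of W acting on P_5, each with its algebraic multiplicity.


image of 1: 0
image of x: 0
image of x^2: 0
image of x^3: 12
image of x^4: 48x + 12
image of x^5: 120x^2 + 60x + 20
the matrix is upper triangular; its diagonal is (0, 0, 0, 0, 0, 0)
for a triangular matrix the eigenvalues are the diagonal entries, with algebraic multiplicity their repetition count

λ = 0 (multiplicity 6)


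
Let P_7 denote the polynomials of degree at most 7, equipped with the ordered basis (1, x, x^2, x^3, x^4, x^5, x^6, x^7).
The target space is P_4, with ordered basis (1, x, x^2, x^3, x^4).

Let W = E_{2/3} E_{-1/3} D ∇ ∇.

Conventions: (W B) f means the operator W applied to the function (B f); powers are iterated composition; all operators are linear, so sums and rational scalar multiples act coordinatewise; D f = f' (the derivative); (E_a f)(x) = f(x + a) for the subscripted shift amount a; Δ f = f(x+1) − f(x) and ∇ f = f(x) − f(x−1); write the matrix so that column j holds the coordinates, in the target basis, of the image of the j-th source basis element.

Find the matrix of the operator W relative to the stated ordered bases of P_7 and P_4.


the matrix is [[0, 0, 0, 6, -16, 110/3, -680/9, 4018/27]; [0, 0, 0, 0, 24, -80, 220, -4760/9]; [0, 0, 0, 0, 0, 60, -240, 770]; [0, 0, 0, 0, 0, 0, 120, -560]; [0, 0, 0, 0, 0, 0, 0, 210]] (rows listed top to bottom)

image of 1: 0
image of x: 0
image of x^2: 0
image of x^3: 6
image of x^4: 24x - 16
image of x^5: 60x^2 - 80x + 110/3
image of x^6: 120x^3 - 240x^2 + 220x - 680/9
image of x^7: 210x^4 - 560x^3 + 770x^2 - (4760/9)x + 4018/27
each image's coordinates form column j of the matrix


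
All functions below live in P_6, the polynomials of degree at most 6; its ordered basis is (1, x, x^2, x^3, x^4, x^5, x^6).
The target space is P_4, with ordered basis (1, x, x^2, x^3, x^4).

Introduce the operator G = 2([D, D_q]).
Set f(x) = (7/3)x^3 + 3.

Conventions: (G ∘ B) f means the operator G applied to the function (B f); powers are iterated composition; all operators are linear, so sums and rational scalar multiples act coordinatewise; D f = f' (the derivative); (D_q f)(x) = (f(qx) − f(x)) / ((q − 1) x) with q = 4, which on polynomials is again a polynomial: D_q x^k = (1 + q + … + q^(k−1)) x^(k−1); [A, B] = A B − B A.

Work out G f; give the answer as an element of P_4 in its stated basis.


D_q f = 49x^2
D D_q f = 98x
D f = 7x^2
D_q D f = 35x
[D, D_q] f = 63x
(2([D, D_q])) f = 126x

the image equals g(x) = 126x


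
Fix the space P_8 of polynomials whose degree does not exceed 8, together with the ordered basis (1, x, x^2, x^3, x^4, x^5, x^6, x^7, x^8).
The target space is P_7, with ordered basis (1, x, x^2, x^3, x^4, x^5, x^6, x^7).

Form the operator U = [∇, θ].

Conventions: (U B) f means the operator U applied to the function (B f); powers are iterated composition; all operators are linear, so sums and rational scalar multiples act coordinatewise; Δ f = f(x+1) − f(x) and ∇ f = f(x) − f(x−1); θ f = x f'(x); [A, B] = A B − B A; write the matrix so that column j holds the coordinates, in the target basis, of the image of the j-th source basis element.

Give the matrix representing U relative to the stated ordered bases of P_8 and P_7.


image of 1: 0
image of x: 1
image of x^2: 2x - 2
image of x^3: 3x^2 - 6x + 3
image of x^4: 4x^3 - 12x^2 + 12x - 4
image of x^5: 5x^4 - 20x^3 + 30x^2 - 20x + 5
image of x^6: 6x^5 - 30x^4 + 60x^3 - 60x^2 + 30x - 6
image of x^7: 7x^6 - 42x^5 + 105x^4 - 140x^3 + 105x^2 - 42x + 7
image of x^8: 8x^7 - 56x^6 + 168x^5 - 280x^4 + 280x^3 - 168x^2 + 56x - 8
each image's coordinates form column j of the matrix

the matrix is [[0, 1, -2, 3, -4, 5, -6, 7, -8]; [0, 0, 2, -6, 12, -20, 30, -42, 56]; [0, 0, 0, 3, -12, 30, -60, 105, -168]; [0, 0, 0, 0, 4, -20, 60, -140, 280]; [0, 0, 0, 0, 0, 5, -30, 105, -280]; [0, 0, 0, 0, 0, 0, 6, -42, 168]; [0, 0, 0, 0, 0, 0, 0, 7, -56]; [0, 0, 0, 0, 0, 0, 0, 0, 8]] (rows listed top to bottom)


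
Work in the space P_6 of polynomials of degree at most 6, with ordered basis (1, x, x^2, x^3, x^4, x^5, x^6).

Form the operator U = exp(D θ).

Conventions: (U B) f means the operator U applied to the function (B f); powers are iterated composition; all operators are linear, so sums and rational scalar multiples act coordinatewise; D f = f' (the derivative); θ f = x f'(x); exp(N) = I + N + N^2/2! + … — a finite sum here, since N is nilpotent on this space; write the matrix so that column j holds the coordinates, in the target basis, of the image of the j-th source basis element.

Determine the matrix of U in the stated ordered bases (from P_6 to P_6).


the matrix is [[1, 1, 2, 6, 24, 120, 720]; [0, 1, 4, 18, 96, 600, 4320]; [0, 0, 1, 9, 72, 600, 5400]; [0, 0, 0, 1, 16, 200, 2400]; [0, 0, 0, 0, 1, 25, 450]; [0, 0, 0, 0, 0, 1, 36]; [0, 0, 0, 0, 0, 0, 1]] (rows listed top to bottom)

image of 1: 1
image of x: x + 1
image of x^2: x^2 + 4x + 2
image of x^3: x^3 + 9x^2 + 18x + 6
image of x^4: x^4 + 16x^3 + 72x^2 + 96x + 24
image of x^5: x^5 + 25x^4 + 200x^3 + 600x^2 + 600x + 120
image of x^6: x^6 + 36x^5 + 450x^4 + 2400x^3 + 5400x^2 + 4320x + 720
each image's coordinates form column j of the matrix


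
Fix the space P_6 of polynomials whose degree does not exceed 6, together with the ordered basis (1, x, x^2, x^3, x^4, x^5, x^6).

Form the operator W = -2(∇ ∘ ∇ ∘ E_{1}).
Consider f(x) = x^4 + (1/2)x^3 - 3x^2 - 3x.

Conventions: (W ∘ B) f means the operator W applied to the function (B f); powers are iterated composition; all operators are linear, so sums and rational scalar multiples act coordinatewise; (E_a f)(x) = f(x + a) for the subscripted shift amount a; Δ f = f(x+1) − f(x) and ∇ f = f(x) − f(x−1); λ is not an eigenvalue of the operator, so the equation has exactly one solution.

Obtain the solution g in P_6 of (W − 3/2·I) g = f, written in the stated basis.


g(x) = -(2/3)x^4 - (1/3)x^3 + (38/3)x^2 + (14/3)x - 32

write g with unknown coordinates in the stated basis and equate coefficients in (W − 3/2·I) g = f
solving from the highest basis element down gives g = -(2/3)x^4 - (1/3)x^3 + (38/3)x^2 + (14/3)x - 32
check: W g = 16x^2 + 4x - 48
so W g − 3/2·g = x^4 + (1/2)x^3 - 3x^2 - 3x = f ✓


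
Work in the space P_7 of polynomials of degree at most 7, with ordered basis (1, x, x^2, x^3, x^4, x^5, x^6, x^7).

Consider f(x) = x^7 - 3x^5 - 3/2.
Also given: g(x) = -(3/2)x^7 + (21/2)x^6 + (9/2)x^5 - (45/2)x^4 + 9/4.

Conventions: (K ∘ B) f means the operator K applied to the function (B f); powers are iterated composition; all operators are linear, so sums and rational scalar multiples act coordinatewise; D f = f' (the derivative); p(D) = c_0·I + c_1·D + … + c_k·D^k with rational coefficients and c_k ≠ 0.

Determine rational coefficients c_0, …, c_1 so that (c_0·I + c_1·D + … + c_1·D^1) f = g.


D^0 f = x^7 - 3x^5 - 3/2
D^1 f = 7x^6 - 15x^4
matching coefficients of g against c_0 f + c_1 Df + … from the top degree down determines the c_i
solution: c_0 = -3/2, c_1 = 3/2

p(D) = -(3/2)·I + (3/2)·D, i.e. c_0 = -3/2, c_1 = 3/2


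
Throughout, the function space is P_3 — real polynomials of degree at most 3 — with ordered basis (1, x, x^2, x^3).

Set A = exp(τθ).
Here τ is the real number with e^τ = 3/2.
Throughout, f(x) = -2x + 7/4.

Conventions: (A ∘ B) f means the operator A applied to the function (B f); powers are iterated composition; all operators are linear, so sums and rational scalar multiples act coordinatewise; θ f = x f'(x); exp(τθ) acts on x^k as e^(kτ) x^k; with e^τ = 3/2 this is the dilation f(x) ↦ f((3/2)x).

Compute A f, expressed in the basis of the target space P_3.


exp(τθ) x^k = e^(kτ) x^k; with e^τ = 3/2 this sends x^k to (3/2)^k x^k
x ↦ 3/2 x
applying this coordinatewise to f: exp(τθ) f = -3x + 7/4

the image equals g(x) = -3x + 7/4


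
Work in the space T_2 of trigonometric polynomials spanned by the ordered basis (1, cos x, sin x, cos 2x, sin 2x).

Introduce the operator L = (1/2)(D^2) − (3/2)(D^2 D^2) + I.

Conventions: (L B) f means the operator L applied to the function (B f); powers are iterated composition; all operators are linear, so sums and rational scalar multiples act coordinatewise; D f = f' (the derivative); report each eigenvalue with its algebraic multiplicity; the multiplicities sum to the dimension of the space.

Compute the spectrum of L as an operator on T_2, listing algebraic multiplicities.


λ = -25 (multiplicity 2), λ = -1 (multiplicity 2), λ = 1 (multiplicity 1)

image of 1: 1
image of cos x: -cos x
image of sin x: -sin x
image of cos 2x: -25cos 2x
image of sin 2x: -25sin 2x
the matrix is diagonal; its diagonal is (1, -1, -1, -25, -25)
for a triangular matrix the eigenvalues are the diagonal entries, with algebraic multiplicity their repetition count


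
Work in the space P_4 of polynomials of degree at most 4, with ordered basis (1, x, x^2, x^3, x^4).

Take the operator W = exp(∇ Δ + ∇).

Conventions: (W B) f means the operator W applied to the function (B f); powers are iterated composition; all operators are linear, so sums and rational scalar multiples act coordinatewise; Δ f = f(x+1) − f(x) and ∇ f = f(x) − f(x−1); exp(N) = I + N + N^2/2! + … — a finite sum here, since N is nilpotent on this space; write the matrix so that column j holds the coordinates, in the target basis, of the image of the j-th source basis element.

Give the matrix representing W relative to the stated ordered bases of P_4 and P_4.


image of 1: 1
image of x: x + 1
image of x^2: x^2 + 2x + 2
image of x^3: x^3 + 3x^2 + 6x + 5
image of x^4: x^4 + 4x^3 + 12x^2 + 20x + 15
each image's coordinates form column j of the matrix

the matrix is [[1, 1, 2, 5, 15]; [0, 1, 2, 6, 20]; [0, 0, 1, 3, 12]; [0, 0, 0, 1, 4]; [0, 0, 0, 0, 1]] (rows listed top to bottom)


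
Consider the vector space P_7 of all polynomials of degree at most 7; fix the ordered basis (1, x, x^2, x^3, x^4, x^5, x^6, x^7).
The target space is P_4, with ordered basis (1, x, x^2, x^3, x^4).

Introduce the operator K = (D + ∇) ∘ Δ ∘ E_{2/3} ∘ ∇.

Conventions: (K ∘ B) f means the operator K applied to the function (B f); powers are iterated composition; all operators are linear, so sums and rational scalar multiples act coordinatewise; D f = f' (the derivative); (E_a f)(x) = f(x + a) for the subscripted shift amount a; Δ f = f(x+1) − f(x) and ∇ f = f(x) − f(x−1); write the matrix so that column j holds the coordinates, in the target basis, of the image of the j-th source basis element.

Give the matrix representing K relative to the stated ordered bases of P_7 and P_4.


the matrix is [[0, 0, 0, 12, 20, 160/3, 820/9, 5180/27]; [0, 0, 0, 0, 48, 100, 320, 5740/9]; [0, 0, 0, 0, 0, 120, 300, 1120]; [0, 0, 0, 0, 0, 0, 240, 700]; [0, 0, 0, 0, 0, 0, 0, 420]] (rows listed top to bottom)

image of 1: 0
image of x: 0
image of x^2: 0
image of x^3: 12
image of x^4: 48x + 20
image of x^5: 120x^2 + 100x + 160/3
image of x^6: 240x^3 + 300x^2 + 320x + 820/9
image of x^7: 420x^4 + 700x^3 + 1120x^2 + (5740/9)x + 5180/27
each image's coordinates form column j of the matrix


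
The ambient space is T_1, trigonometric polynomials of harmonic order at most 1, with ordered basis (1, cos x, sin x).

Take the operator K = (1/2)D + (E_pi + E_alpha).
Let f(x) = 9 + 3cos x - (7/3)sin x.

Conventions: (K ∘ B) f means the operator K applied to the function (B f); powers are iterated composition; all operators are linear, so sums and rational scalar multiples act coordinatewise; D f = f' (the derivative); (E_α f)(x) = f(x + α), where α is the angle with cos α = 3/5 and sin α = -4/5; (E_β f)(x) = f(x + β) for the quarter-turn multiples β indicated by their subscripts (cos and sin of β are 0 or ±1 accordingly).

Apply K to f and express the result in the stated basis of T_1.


D f = -(7/3)cos x - 3sin x
((1/2)D) f = -(7/6)cos x - (3/2)sin x
E_pi f = 9 - 3cos x + (7/3)sin x
E_alpha f = 9 + (11/3)cos x + sin x
(E_pi + E_alpha) f = 18 + (2/3)cos x + (10/3)sin x
((1/2)D + (E_pi + E_alpha)) f = 18 - (1/2)cos x + (11/6)sin x

g(x) = 18 - (1/2)cos x + (11/6)sin x
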